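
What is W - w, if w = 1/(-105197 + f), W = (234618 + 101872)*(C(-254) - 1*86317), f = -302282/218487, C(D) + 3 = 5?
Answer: -667564302459507122863/22984479221 ≈ -2.9044e+10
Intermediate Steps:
C(D) = 2 (C(D) = -3 + 5 = 2)
f = -302282/218487 (f = -302282*1/218487 = -302282/218487 ≈ -1.3835)
W = -29044134350 (W = (234618 + 101872)*(2 - 1*86317) = 336490*(2 - 86317) = 336490*(-86315) = -29044134350)
w = -218487/22984479221 (w = 1/(-105197 - 302282/218487) = 1/(-22984479221/218487) = -218487/22984479221 ≈ -9.5058e-6)
W - w = -29044134350 - 1*(-218487/22984479221) = -29044134350 + 218487/22984479221 = -667564302459507122863/22984479221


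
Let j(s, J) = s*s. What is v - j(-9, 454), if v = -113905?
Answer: -113986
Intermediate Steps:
j(s, J) = s²
v - j(-9, 454) = -113905 - 1*(-9)² = -113905 - 1*81 = -113905 - 81 = -113986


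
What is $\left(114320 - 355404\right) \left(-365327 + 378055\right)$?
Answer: $-3068517152$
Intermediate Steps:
$\left(114320 - 355404\right) \left(-365327 + 378055\right) = \left(-241084\right) 12728 = -3068517152$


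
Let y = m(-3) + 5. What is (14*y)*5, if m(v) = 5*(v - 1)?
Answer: -1050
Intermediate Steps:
m(v) = -5 + 5*v (m(v) = 5*(-1 + v) = -5 + 5*v)
y = -15 (y = (-5 + 5*(-3)) + 5 = (-5 - 15) + 5 = -20 + 5 = -15)
(14*y)*5 = (14*(-15))*5 = -210*5 = -1050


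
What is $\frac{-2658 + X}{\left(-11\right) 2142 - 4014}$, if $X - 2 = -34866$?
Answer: $\frac{18761}{13788} \approx 1.3607$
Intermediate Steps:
$X = -34864$ ($X = 2 - 34866 = -34864$)
$\frac{-2658 + X}{\left(-11\right) 2142 - 4014} = \frac{-2658 - 34864}{\left(-11\right) 2142 - 4014} = - \frac{37522}{-23562 - 4014} = - \frac{37522}{-27576} = \left(-37522\right) \left(- \frac{1}{27576}\right) = \frac{18761}{13788}$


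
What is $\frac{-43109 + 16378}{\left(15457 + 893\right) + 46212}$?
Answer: $- \frac{26731}{62562} \approx -0.42727$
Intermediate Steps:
$\frac{-43109 + 16378}{\left(15457 + 893\right) + 46212} = - \frac{26731}{16350 + 46212} = - \frac{26731}{62562}$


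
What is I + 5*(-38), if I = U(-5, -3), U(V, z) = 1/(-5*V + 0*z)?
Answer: -4749/25 ≈ -189.96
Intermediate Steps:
U(V, z) = -1/(5*V) (U(V, z) = 1/(-5*V + 0) = 1/(-5*V) = -1/(5*V))
I = 1/25 (I = -⅕/(-5) = -⅕*(-⅕) = 1/25 ≈ 0.040000)
I + 5*(-38) = 1/25 + 5*(-38) = 1/25 - 190 = -4749/25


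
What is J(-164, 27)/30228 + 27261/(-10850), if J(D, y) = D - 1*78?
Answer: -9393991/3726975 ≈ -2.5205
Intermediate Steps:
J(D, y) = -78 + D (J(D, y) = D - 78 = -78 + D)
J(-164, 27)/30228 + 27261/(-10850) = (-78 - 164)/30228 + 27261/(-10850) = -242*1/30228 + 27261*(-1/10850) = -11/1374 - 27261/10850 = -9393991/3726975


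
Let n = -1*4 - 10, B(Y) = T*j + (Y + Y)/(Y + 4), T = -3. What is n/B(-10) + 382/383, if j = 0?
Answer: -6133/1915 ≈ -3.2026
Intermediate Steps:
B(Y) = 2*Y/(4 + Y) (B(Y) = -3*0 + (Y + Y)/(Y + 4) = 0 + (2*Y)/(4 + Y) = 0 + 2*Y/(4 + Y) = 2*Y/(4 + Y))
n = -14 (n = -4 - 10 = -14)
n/B(-10) + 382/383 = -14/(2*(-10)/(4 - 10)) + 382/383 = -14/(2*(-10)/(-6)) + 382*(1/383) = -14/(2*(-10)*(-⅙)) + 382/383 = -14/10/3 + 382/383 = -14*3/10 + 382/383 = -21/5 + 382/383 = -6133/1915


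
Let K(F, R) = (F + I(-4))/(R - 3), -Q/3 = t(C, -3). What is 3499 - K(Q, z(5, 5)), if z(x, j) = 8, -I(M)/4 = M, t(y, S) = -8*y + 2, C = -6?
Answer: 17629/5 ≈ 3525.8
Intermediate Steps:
t(y, S) = 2 - 8*y
I(M) = -4*M
Q = -150 (Q = -3*(2 - 8*(-6)) = -3*(2 + 48) = -3*50 = -150)
K(F, R) = (16 + F)/(-3 + R) (K(F, R) = (F - 4*(-4))/(R - 3) = (F + 16)/(-3 + R) = (16 + F)/(-3 + R))
3499 - K(Q, z(5, 5)) = 3499 - (16 - 150)/(-3 + 8) = 3499 - (-134)/5 = 3499 - 1*(-134/5) = 3499 + 134/5 = 17629/5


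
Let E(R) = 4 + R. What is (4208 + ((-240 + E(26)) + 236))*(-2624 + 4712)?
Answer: 8840592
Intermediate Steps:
(4208 + ((-240 + E(26)) + 236))*(-2624 + 4712) = (4208 + ((-240 + (4 + 26)) + 236))*(-2624 + 4712) = (4208 + ((-240 + 30) + 236))*2088 = (4208 + (-210 + 236))*2088 = (4208 + 26)*2088 = 4234*2088 = 8840592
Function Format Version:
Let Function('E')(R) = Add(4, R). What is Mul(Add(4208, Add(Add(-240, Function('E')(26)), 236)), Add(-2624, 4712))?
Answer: 8840592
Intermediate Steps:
Mul(Add(4208, Add(Add(-240, Function('E')(26)), 236)), Add(-2624, 4712)) = Mul(Add(4208, Add(Add(-240, Add(4, 26)), 236)), Add(-2624, 4712)) = Mul(Add(4208, Add(Add(-240, 30), 236)), 2088) = Mul(Add(4208, Add(-210, 236)), 2088) = Mul(Add(4208, 26), 2088) = Mul(4234, 2088) = 8840592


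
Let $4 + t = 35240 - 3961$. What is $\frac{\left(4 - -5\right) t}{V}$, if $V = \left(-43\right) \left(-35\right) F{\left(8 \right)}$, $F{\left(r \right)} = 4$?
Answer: $\frac{56295}{1204} \approx 46.757$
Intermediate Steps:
$t = 31275$ ($t = -4 + \left(35240 - 3961\right) = -4 + 31279 = 31275$)
$V = 6020$ ($V = \left(-43\right) \left(-35\right) 4 = 1505 \cdot 4 = 6020$)
$\frac{\left(4 - -5\right) t}{V} = \frac{\left(4 - -5\right) 31275}{6020} = \left(4 + 5\right) 31275 \cdot \frac{1}{6020} = 9 \cdot 31275 \cdot \frac{1}{6020} = 281475 \cdot \frac{1}{6020} = \frac{56295}{1204}$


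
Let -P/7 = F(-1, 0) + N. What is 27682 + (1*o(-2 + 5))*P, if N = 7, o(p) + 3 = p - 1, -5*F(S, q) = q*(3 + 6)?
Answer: 27731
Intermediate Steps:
F(S, q) = -9*q/5 (F(S, q) = -q*(3 + 6)/5 = -q*9/5 = -9*q/5)
o(p) = -4 + p (o(p) = -3 + (p - 1) = -3 + (-1 + p) = -4 + p)
P = -49 (P = -7*(-9/5*0 + 7) = -7*(0 + 7) = -7*7 = -49)
27682 + (1*o(-2 + 5))*P = 27682 + (1*(-4 + (-2 + 5)))*(-49) = 27682 + (1*(-4 + 3))*(-49) = 27682 + (1*(-1))*(-49) = 27682 - 1*(-49) = 27682 + 49 = 27731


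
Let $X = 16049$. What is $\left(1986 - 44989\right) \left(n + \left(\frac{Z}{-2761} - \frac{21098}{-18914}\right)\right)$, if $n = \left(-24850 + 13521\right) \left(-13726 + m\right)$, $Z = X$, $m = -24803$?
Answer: $- \frac{6365127889837342867}{339101} \approx -1.8771 \cdot 10^{13}$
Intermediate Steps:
$Z = 16049$
$n = 436495041$ ($n = \left(-24850 + 13521\right) \left(-13726 - 24803\right) = \left(-11329\right) \left(-38529\right) = 436495041$)
$\left(1986 - 44989\right) \left(n + \left(\frac{Z}{-2761} - \frac{21098}{-18914}\right)\right) = \left(1986 - 44989\right) \left(436495041 + \left(\frac{16049}{-2761} - \frac{21098}{-18914}\right)\right) = - 43003 \left(436495041 + \left(16049 \left(- \frac{1}{2761}\right) - - \frac{1507}{1351}\right)\right) = - 43003 \left(436495041 + \left(- \frac{1459}{251} + \frac{1507}{1351}\right)\right) = - 43003 \left(436495041 - \frac{1592852}{339101}\right) = \left(-43003\right) \frac{148015903305289}{339101} = - \frac{6365127889837342867}{339101}$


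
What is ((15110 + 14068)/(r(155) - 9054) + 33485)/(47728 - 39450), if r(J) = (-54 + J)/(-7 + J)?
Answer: 44861931791/11091617698 ≈ 4.0447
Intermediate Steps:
r(J) = (-54 + J)/(-7 + J)
((15110 + 14068)/(r(155) - 9054) + 33485)/(47728 - 39450) = ((15110 + 14068)/((-54 + 155)/(-7 + 155) - 9054) + 33485)/(47728 - 39450) = (29178/(101/148 - 9054) + 33485)/8278 = (29178/((1/148)*101 - 9054) + 33485)*(1/8278) = (29178/(101/148 - 9054) + 33485)*(1/8278) = (29178/(-1339891/148) + 33485)*(1/8278) = (29178*(-148/1339891) + 33485)*(1/8278) = (-4318344/1339891 + 33485)*(1/8278) = (44861931791/1339891)*(1/8278) = 44861931791/11091617698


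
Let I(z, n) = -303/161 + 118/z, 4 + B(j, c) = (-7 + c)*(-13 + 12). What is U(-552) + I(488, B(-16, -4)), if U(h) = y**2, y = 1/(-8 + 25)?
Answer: -18581853/11353076 ≈ -1.6367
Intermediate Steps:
y = 1/17 ≈ 0.058824
B(j, c) = 3 - c (B(j, c) = -4 + (-7 + c)*(-13 + 12) = -4 + (-7 + c)*(-1) = -4 + (7 - c) = 3 - c)
U(h) = 1/289 (U(h) = (1/17)**2 = 1/289)
I(z, n) = -303/161 + 118/z (I(z, n) = -303*1/161 + 118/z = -303/161 + 118/z)
U(-552) + I(488, B(-16, -4)) = 1/289 + (-303/161 + 118/488) = 1/289 + (-303/161 + 118*(1/488)) = 1/289 + (-303/161 + 59/244) = 1/289 - 64433/39284 = -18581853/11353076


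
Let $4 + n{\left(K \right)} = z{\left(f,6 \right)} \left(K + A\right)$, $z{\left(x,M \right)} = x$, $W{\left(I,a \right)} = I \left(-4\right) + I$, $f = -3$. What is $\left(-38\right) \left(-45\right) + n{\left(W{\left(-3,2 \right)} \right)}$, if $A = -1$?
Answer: $1682$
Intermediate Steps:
$W{\left(I,a \right)} = - 3 I$ ($W{\left(I,a \right)} = - 4 I + I = - 3 I$)
$n{\left(K \right)} = -1 - 3 K$ ($n{\left(K \right)} = -4 - 3 \left(K - 1\right) = -4 - 3 \left(-1 + K\right) = -4 - \left(-3 + 3 K\right) = -1 - 3 K$)
$\left(-38\right) \left(-45\right) + n{\left(W{\left(-3,2 \right)} \right)} = \left(-38\right) \left(-45\right) - \left(1 + 3 \left(\left(-3\right) \left(-3\right)\right)\right) = 1710 - 28 = 1682$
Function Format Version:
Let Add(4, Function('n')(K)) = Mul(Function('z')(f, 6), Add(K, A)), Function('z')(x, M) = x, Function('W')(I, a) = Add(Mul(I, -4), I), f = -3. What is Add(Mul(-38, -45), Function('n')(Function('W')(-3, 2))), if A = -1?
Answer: 1682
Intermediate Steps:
Function('W')(I, a) = Mul(-3, I) (Function('W')(I, a) = Add(Mul(-4, I), I) = Mul(-3, I))
Function('n')(K) = Add(-1, Mul(-3, K)) (Function('n')(K) = Add(-4, Mul(-3, Add(K, -1))) = Add(-4, Mul(-3, Add(-1, K))) = Add(-4, Add(3, Mul(-3, K))) = Add(-1, Mul(-3, K)))
Add(Mul(-38, -45), Function('n')(Function('W')(-3, 2))) = Add(Mul(-38, -45), Add(-1, Mul(-3, Mul(-3, -3)))) = Add(1710, Add(-1, Mul(-3, 9))) = Add(1710, Add(-1, -27)) = Add(1710, -28) = 1682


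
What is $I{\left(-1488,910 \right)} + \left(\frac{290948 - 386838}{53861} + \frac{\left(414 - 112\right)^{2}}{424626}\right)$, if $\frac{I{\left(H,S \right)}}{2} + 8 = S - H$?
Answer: $\frac{54643264032292}{11435390493} \approx 4778.4$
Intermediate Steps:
$I{\left(H,S \right)} = -16 - 2 H + 2 S$ ($I{\left(H,S \right)} = -16 + 2 \left(S - H\right) = -16 - \left(- 2 S + 2 H\right) = -16 - 2 H + 2 S$)
$I{\left(-1488,910 \right)} + \left(\frac{290948 - 386838}{53861} + \frac{\left(414 - 112\right)^{2}}{424626}\right) = \left(-16 - -2976 + 2 \cdot 910\right) + \left(\frac{290948 - 386838}{53861} + \frac{\left(414 - 112\right)^{2}}{424626}\right) = \left(-16 + 2976 + 1820\right) - \left(\frac{95890}{53861} - 302^{2} \cdot \frac{1}{424626}\right) = 4780 + \left(- \frac{95890}{53861} + 91204 \cdot \frac{1}{424626}\right) = 4780 + \left(- \frac{95890}{53861} + \frac{45602}{212313}\right) = 4780 - \frac{17902524248}{11435390493} = \frac{54643264032292}{11435390493}$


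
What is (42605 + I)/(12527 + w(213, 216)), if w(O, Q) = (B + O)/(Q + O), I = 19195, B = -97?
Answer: 26512200/5374199 ≈ 4.9332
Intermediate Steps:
w(O, Q) = (-97 + O)/(O + Q) (w(O, Q) = (-97 + O)/(Q + O) = (-97 + O)/(O + Q))
(42605 + I)/(12527 + w(213, 216)) = (42605 + 19195)/(12527 + (-97 + 213)/(213 + 216)) = 61800/(12527 + 116/429) = 61800/(5374199/429) = 61800*(429/5374199) = 26512200/5374199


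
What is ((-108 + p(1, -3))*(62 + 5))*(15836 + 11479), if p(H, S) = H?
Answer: -195821235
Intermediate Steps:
((-108 + p(1, -3))*(62 + 5))*(15836 + 11479) = ((-108 + 1)*(62 + 5))*(15836 + 11479) = -107*67*27315 = -7169*27315 = -195821235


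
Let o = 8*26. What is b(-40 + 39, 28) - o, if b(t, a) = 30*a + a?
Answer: 660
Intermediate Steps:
o = 208
b(t, a) = 31*a
b(-40 + 39, 28) - o = 31*28 - 1*208 = 868 - 208 = 660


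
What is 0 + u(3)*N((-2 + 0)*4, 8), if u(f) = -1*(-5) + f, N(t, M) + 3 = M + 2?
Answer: 56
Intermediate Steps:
N(t, M) = -1 + M (N(t, M) = -3 + (M + 2) = -3 + (2 + M) = -1 + M)
u(f) = 5 + f
0 + u(3)*N((-2 + 0)*4, 8) = 0 + (5 + 3)*(-1 + 8) = 0 + 8*7 = 0 + 56 = 56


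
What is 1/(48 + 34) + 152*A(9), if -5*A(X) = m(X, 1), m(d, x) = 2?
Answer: -24923/410 ≈ -60.788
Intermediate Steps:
A(X) = -⅖ (A(X) = -⅕*2 = -⅖)
1/(48 + 34) + 152*A(9) = 1/(48 + 34) + 152*(-⅖) = 1/82 - 304/5 = -24923/410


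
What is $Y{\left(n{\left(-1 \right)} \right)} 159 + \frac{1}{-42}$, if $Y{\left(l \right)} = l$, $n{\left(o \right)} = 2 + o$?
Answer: $\frac{6677}{42} \approx 158.98$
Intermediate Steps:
$Y{\left(n{\left(-1 \right)} \right)} 159 + \frac{1}{-42} = \left(2 - 1\right) 159 + \frac{1}{-42} = 1 \cdot 159 - \frac{1}{42} = 159 - \frac{1}{42} = \frac{6677}{42}$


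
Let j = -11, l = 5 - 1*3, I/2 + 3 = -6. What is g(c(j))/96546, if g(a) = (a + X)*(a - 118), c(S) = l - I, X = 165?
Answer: -9065/48273 ≈ -0.18779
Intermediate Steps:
I = -18 (I = -6 + 2*(-6) = -6 - 12 = -18)
l = 2 (l = 5 - 3 = 2)
c(S) = 20 (c(S) = 2 - 1*(-18) = 2 + 18 = 20)
g(a) = (-118 + a)*(165 + a) (g(a) = (a + 165)*(a - 118) = (165 + a)*(-118 + a) = (-118 + a)*(165 + a))
g(c(j))/96546 = (-19470 + 20**2 + 47*20)/96546 = (-19470 + 400 + 940)*(1/96546) = -18130*1/96546 = -9065/48273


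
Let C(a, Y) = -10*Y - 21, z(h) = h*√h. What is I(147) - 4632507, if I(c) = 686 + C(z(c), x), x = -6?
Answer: -4631782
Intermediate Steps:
z(h) = h^(3/2)
C(a, Y) = -21 - 10*Y
I(c) = 725 (I(c) = 686 + (-21 - 10*(-6)) = 686 + (-21 + 60) = 686 + 39 = 725)
I(147) - 4632507 = 725 - 4632507 = -4631782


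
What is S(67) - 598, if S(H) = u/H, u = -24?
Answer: -40090/67 ≈ -598.36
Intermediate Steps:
S(H) = -24/H
S(67) - 598 = -24/67 - 598 = -40090/67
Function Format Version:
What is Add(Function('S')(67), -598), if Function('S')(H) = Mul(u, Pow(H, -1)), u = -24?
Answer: Rational(-40090, 67) ≈ -598.36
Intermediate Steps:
Function('S')(H) = Mul(-24, Pow(H, -1))
Add(Function('S')(67), -598) = Add(Mul(-24, Pow(67, -1)), -598) = Add(Mul(-24, Rational(1, 67)), -598) = Add(Rational(-24, 67), -598) = Rational(-40090, 67)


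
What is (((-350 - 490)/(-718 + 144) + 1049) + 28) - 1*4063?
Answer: -122366/41 ≈ -2984.5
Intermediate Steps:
(((-350 - 490)/(-718 + 144) + 1049) + 28) - 1*4063 = ((-840/(-574) + 1049) + 28) - 4063 = ((-840*(-1/574) + 1049) + 28) - 4063 = ((60/41 + 1049) + 28) - 4063 = (43069/41 + 28) - 4063 = 44217/41 - 4063 = -122366/41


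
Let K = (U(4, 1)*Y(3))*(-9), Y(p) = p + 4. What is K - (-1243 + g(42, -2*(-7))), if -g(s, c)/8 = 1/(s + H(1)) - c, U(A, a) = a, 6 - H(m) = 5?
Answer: 45932/43 ≈ 1068.2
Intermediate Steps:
H(m) = 1 (H(m) = 6 - 1*5 = 6 - 5 = 1)
Y(p) = 4 + p
K = -63 (K = (1*(4 + 3))*(-9) = (1*7)*(-9) = 7*(-9) = -63)
g(s, c) = -8/(1 + s) + 8*c (g(s, c) = -8*(1/(s + 1) - c) = -8*(1/(1 + s) - c) = -8/(1 + s) + 8*c)
K - (-1243 + g(42, -2*(-7))) = -63 - (-1243 + 8*(-1 - 2*(-7) - 2*(-7)*42)/(1 + 42)) = -63 - (-1243 + 8*(-1 + 14 + 14*42)/43) = -63 - (-1243 + 8*(1/43)*(-1 + 14 + 588)) = -63 - (-1243 + 8*(1/43)*601) = -63 - (-1243 + 4808/43) = -63 - 1*(-48641/43) = -63 + 48641/43 = 45932/43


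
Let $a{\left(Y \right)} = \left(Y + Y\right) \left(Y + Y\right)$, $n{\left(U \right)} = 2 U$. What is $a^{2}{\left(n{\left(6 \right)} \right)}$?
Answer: $331776$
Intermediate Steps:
$a{\left(Y \right)} = 4 Y^{2}$ ($a{\left(Y \right)} = 2 Y 2 Y = 4 Y^{2}$)
$a^{2}{\left(n{\left(6 \right)} \right)} = \left(4 \left(2 \cdot 6\right)^{2}\right)^{2} = \left(4 \cdot 12^{2}\right)^{2} = \left(4 \cdot 144\right)^{2} = 576^{2} = 331776$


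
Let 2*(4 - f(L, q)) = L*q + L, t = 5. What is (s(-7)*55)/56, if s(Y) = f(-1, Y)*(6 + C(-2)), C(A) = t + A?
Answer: 495/56 ≈ 8.8393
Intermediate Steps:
C(A) = 5 + A
f(L, q) = 4 - L/2 - L*q/2 (f(L, q) = 4 - (L*q + L)/2 = 4 - (L + L*q)/2 = 4 + (-L/2 - L*q/2) = 4 - L/2 - L*q/2)
s(Y) = 81/2 + 9*Y/2 (s(Y) = (4 - ½*(-1) - ½*(-1)*Y)*(6 + (5 - 2)) = (4 + ½ + Y/2)*(6 + 3) = (9/2 + Y/2)*9 = 81/2 + 9*Y/2)
(s(-7)*55)/56 = ((81/2 + (9/2)*(-7))*55)/56 = ((81/2 - 63/2)*55)*(1/56) = (9*55)*(1/56) = 495*(1/56) = 495/56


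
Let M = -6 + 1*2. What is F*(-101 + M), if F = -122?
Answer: 12810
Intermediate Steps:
M = -4 (M = -6 + 2 = -4)
F*(-101 + M) = -122*(-101 - 4) = -122*(-105) = 12810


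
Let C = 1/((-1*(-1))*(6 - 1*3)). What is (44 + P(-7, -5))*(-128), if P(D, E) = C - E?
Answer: -18944/3 ≈ -6314.7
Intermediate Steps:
C = 1/3 (C = 1/(1*(6 - 3)) = 1/(1*3) = 1/3 ≈ 0.33333)
P(D, E) = 1/3 - E
(44 + P(-7, -5))*(-128) = (44 + (1/3 - 1*(-5)))*(-128) = (44 + (1/3 + 5))*(-128) = (44 + 16/3)*(-128) = (148/3)*(-128) = -18944/3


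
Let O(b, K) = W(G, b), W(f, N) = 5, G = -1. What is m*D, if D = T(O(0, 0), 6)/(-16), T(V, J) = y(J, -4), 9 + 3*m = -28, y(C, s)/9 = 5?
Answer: 555/16 ≈ 34.688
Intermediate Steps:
y(C, s) = 45 (y(C, s) = 9*5 = 45)
O(b, K) = 5
m = -37/3 (m = -3 + (⅓)*(-28) = -3 - 28/3 = -37/3 ≈ -12.333)
T(V, J) = 45
D = -45/16 (D = 45/(-16) = 45*(-1/16) = -45/16 ≈ -2.8125)
m*D = -37/3*(-45/16) = 555/16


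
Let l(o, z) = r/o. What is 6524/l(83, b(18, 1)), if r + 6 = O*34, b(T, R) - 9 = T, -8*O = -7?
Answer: 2165968/95 ≈ 22800.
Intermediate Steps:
O = 7/8 (O = -⅛*(-7) = 7/8 ≈ 0.87500)
b(T, R) = 9 + T
r = 95/4 (r = -6 + (7/8)*34 = -6 + 119/4 = 95/4 ≈ 23.750)
l(o, z) = 95/(4*o)
6524/l(83, b(18, 1)) = 6524/(((95/4)/83)) = 6524/(((95/4)*(1/83))) = 6524/(95/332) = 6524*(332/95) = 2165968/95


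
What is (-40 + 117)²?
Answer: 5929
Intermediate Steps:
(-40 + 117)² = 77² = 5929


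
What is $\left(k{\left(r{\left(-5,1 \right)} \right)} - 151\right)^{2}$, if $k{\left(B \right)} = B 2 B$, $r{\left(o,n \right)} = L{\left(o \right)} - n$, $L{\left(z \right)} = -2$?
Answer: $17689$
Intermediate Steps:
$r{\left(o,n \right)} = -2 - n$
$k{\left(B \right)} = 2 B^{2}$ ($k{\left(B \right)} = 2 B B = 2 B^{2}$)
$\left(k{\left(r{\left(-5,1 \right)} \right)} - 151\right)^{2} = \left(2 \left(-2 - 1\right)^{2} - 151\right)^{2} = \left(2 \left(-3\right)^{2} - 151\right)^{2} = \left(2 \cdot 9 - 151\right)^{2} = \left(18 - 151\right)^{2} = \left(-133\right)^{2} = 17689$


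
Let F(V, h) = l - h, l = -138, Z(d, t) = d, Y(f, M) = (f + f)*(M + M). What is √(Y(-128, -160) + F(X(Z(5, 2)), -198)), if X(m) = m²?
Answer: 2*√20495 ≈ 286.32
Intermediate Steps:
Y(f, M) = 4*M*f (Y(f, M) = (2*f)*(2*M) = 4*M*f)
F(V, h) = -138 - h
√(Y(-128, -160) + F(X(Z(5, 2)), -198)) = √(4*(-160)*(-128) + (-138 - 1*(-198))) = √(81920 + (-138 + 198)) = √(81920 + 60) = √81980 = 2*√20495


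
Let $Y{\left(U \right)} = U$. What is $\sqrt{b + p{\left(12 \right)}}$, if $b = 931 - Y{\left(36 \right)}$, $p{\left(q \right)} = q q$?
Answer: $\sqrt{1039} \approx 32.234$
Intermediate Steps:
$p{\left(q \right)} = q^{2}$
$b = 895$ ($b = 931 - 36 = 895$)
$\sqrt{b + p{\left(12 \right)}} = \sqrt{895 + 12^{2}} = \sqrt{895 + 144} = \sqrt{1039}$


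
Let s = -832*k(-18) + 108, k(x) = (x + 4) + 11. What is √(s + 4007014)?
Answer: √4009618 ≈ 2002.4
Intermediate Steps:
k(x) = 15 + x (k(x) = (4 + x) + 11 = 15 + x)
s = 2604 (s = -832*(15 - 18) + 108 = -832*(-3) + 108 = 2496 + 108 = 2604)
√(s + 4007014) = √(2604 + 4007014) = √4009618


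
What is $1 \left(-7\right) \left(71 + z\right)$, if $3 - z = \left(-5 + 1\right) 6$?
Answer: $-686$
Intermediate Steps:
$z = 27$ ($z = 3 - \left(-5 + 1\right) 6 = 3 - \left(-4\right) 6 = 3 - -24 = 3 + 24 = 27$)
$1 \left(-7\right) \left(71 + z\right) = 1 \left(-7\right) \left(71 + 27\right) = \left(-7\right) 98 = -686$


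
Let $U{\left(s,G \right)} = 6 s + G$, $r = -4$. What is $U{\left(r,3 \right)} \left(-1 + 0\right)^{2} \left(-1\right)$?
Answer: $21$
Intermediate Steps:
$U{\left(s,G \right)} = G + 6 s$
$U{\left(r,3 \right)} \left(-1 + 0\right)^{2} \left(-1\right) = \left(3 + 6 \left(-4\right)\right) \left(-1 + 0\right)^{2} \left(-1\right) = \left(3 - 24\right) \left(-1\right)^{2} \left(-1\right) = \left(-21\right) 1 \left(-1\right) = \left(-21\right) \left(-1\right) = 21$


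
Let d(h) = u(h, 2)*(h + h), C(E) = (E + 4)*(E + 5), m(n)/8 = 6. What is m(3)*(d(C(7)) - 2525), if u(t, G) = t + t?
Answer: 3224208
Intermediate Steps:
m(n) = 48 (m(n) = 8*6 = 48)
C(E) = (4 + E)*(5 + E)
u(t, G) = 2*t
d(h) = 4*h**2 (d(h) = (2*h)*(h + h) = (2*h)*(2*h) = 4*h**2)
m(3)*(d(C(7)) - 2525) = 48*(4*(20 + 7**2 + 9*7)**2 - 2525) = 48*(4*(20 + 49 + 63)**2 - 2525) = 48*(4*132**2 - 2525) = 48*(4*17424 - 2525) = 48*(69696 - 2525) = 48*67171 = 3224208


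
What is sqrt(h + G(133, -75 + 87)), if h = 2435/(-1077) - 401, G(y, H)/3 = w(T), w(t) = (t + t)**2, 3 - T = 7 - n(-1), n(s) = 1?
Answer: 2*I*sqrt(85620423)/1077 ≈ 17.183*I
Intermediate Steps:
T = -3 (T = 3 - (7 - 1*1) = 3 - (7 - 1) = 3 - 1*6 = 3 - 6 = -3)
w(t) = 4*t**2 (w(t) = (2*t)**2 = 4*t**2)
G(y, H) = 108 (G(y, H) = 3*(4*(-3)**2) = 3*(4*9) = 3*36 = 108)
h = -434312/1077 (h = 2435*(-1/1077) - 401 = -2435/1077 - 401 = -434312/1077 ≈ -403.26)
sqrt(h + G(133, -75 + 87)) = sqrt(-434312/1077 + 108) = sqrt(-317996/1077) = 2*I*sqrt(85620423)/1077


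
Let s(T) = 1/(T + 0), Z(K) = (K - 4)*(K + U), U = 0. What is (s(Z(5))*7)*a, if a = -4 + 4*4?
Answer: 84/5 ≈ 16.800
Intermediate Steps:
a = 12 (a = -4 + 16 = 12)
Z(K) = K*(-4 + K) (Z(K) = (K - 4)*(K + 0) = (-4 + K)*K = K*(-4 + K))
s(T) = 1/T
(s(Z(5))*7)*a = (7/(5*(-4 + 5)))*12 = (7/(5*1))*12 = (7/5)*12 = 84/5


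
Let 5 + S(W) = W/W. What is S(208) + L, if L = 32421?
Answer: 32417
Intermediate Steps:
S(W) = -4 (S(W) = -5 + W/W = -5 + 1 = -4)
S(208) + L = -4 + 32421 = 32417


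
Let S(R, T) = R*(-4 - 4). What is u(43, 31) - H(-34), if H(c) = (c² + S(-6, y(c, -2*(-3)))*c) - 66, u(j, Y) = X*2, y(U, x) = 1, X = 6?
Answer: 554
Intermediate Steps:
S(R, T) = -8*R (S(R, T) = R*(-8) = -8*R)
u(j, Y) = 12 (u(j, Y) = 6*2 = 12)
H(c) = -66 + c² + 48*c (H(c) = (c² + (-8*(-6))*c) - 66 = (c² + 48*c) - 66 = -66 + c² + 48*c)
u(43, 31) - H(-34) = 12 - (-66 + (-34)² + 48*(-34)) = 12 - (-66 + 1156 - 1632) = 12 - 1*(-542) = 12 + 542 = 554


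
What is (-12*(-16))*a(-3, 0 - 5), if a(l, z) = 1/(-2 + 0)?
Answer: -96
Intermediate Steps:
a(l, z) = -1/2 (a(l, z) = 1/(-2) = -1/2)
(-12*(-16))*a(-3, 0 - 5) = -12*(-16)*(-1/2) = 192*(-1/2) = -96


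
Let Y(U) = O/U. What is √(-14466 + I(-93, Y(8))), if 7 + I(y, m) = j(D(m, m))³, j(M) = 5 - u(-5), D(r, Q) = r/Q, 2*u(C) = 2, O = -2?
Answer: 3*I*√1601 ≈ 120.04*I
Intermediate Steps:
u(C) = 1 (u(C) = (½)*2 = 1)
j(M) = 4 (j(M) = 5 - 1*1 = 5 - 1 = 4)
Y(U) = -2/U
I(y, m) = 57 (I(y, m) = -7 + 4³ = -7 + 64 = 57)
√(-14466 + I(-93, Y(8))) = √(-14466 + 57) = √(-14409) = 3*I*√1601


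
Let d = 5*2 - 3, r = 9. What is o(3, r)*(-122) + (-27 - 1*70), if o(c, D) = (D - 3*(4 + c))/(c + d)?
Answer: 247/5 ≈ 49.400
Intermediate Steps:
d = 7 (d = 10 - 3 = 7)
o(c, D) = (-12 + D - 3*c)/(7 + c) (o(c, D) = (D - 3*(4 + c))/(c + 7) = (D + (-12 - 3*c))/(7 + c) = (-12 + D - 3*c)/(7 + c))
o(3, r)*(-122) + (-27 - 1*70) = ((-12 + 9 - 3*3)/(7 + 3))*(-122) + (-27 - 1*70) = ((-12 + 9 - 9)/10)*(-122) + (-27 - 70) = ((1/10)*(-12))*(-122) - 97 = -6/5*(-122) - 97 = 732/5 - 97 = 247/5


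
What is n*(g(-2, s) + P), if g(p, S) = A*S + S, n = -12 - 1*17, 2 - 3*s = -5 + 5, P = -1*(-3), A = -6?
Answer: 29/3 ≈ 9.6667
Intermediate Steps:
P = 3
s = ⅔ (s = ⅔ - (-5 + 5)/3 = ⅔ - ⅓*0 = ⅔ + 0 = ⅔ ≈ 0.66667)
n = -29 (n = -12 - 17 = -29)
g(p, S) = -5*S (g(p, S) = -6*S + S = -5*S)
n*(g(-2, s) + P) = -29*(-5*⅔ + 3) = -29*(-10/3 + 3) = -29*(-⅓) = 29/3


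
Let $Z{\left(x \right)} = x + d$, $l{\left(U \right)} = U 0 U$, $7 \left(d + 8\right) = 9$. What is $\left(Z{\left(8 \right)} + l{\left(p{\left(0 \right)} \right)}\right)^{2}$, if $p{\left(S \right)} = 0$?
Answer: $\frac{81}{49} \approx 1.6531$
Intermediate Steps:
$d = - \frac{47}{7}$ ($d = -8 + \frac{1}{7} \cdot 9 = -8 + \frac{9}{7} = - \frac{47}{7} \approx -6.7143$)
$l{\left(U \right)} = 0$ ($l{\left(U \right)} = 0 U = 0$)
$Z{\left(x \right)} = - \frac{47}{7} + x$ ($Z{\left(x \right)} = x - \frac{47}{7} = - \frac{47}{7} + x$)
$\left(Z{\left(8 \right)} + l{\left(p{\left(0 \right)} \right)}\right)^{2} = \left(\left(- \frac{47}{7} + 8\right) + 0\right)^{2} = \left(\frac{9}{7} + 0\right)^{2} = \left(\frac{9}{7}\right)^{2} = \frac{81}{49}$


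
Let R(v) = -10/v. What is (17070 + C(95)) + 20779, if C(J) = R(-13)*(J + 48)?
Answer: 37959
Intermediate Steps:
C(J) = 480/13 + 10*J/13 (C(J) = (-10/(-13))*(J + 48) = (-10*(-1/13))*(48 + J) = 10*(48 + J)/13 = 480/13 + 10*J/13)
(17070 + C(95)) + 20779 = (17070 + (480/13 + (10/13)*95)) + 20779 = (17070 + (480/13 + 950/13)) + 20779 = (17070 + 110) + 20779 = 17180 + 20779 = 37959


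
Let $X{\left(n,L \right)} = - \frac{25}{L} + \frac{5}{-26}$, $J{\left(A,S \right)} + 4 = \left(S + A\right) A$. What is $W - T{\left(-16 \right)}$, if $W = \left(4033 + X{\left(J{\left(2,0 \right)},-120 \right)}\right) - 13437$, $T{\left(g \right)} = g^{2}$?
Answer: $- \frac{3013915}{312} \approx -9660.0$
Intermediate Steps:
$J{\left(A,S \right)} = -4 + A \left(A + S\right)$ ($J{\left(A,S \right)} = -4 + \left(S + A\right) A = -4 + \left(A + S\right) A = -4 + A \left(A + S\right)$)
$X{\left(n,L \right)} = - \frac{5}{26} - \frac{25}{L}$ ($X{\left(n,L \right)} = - \frac{25}{L} + 5 \left(- \frac{1}{26}\right) = - \frac{25}{L} - \frac{5}{26} = - \frac{5}{26} - \frac{25}{L}$)
$W = - \frac{2934043}{312}$ ($W = \left(4033 - \left(\frac{5}{26} + \frac{25}{-120}\right)\right) - 13437 = \left(4033 - - \frac{5}{312}\right) - 13437 = \left(4033 + \left(- \frac{5}{26} + \frac{5}{24}\right)\right) - 13437 = \left(4033 + \frac{5}{312}\right) - 13437 = \frac{1258301}{312} - 13437 = - \frac{2934043}{312} \approx -9404.0$)
$W - T{\left(-16 \right)} = - \frac{2934043}{312} - \left(-16\right)^{2} = - \frac{2934043}{312} - 256 = - \frac{3013915}{312}$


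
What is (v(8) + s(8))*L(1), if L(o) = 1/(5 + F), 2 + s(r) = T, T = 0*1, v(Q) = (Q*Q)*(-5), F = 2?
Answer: -46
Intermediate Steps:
v(Q) = -5*Q**2 (v(Q) = Q**2*(-5) = -5*Q**2)
T = 0
s(r) = -2 (s(r) = -2 + 0 = -2)
L(o) = 1/7 (L(o) = 1/(5 + 2) = 1/7)
(v(8) + s(8))*L(1) = (-5*8**2 - 2)*(1/7) = (-5*64 - 2)*(1/7) = (-320 - 2)*(1/7) = -322*1/7 = -46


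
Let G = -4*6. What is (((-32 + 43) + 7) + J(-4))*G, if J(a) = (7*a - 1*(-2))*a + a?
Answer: -2832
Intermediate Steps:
J(a) = a + a*(2 + 7*a) (J(a) = (7*a + 2)*a + a = (2 + 7*a)*a + a = a*(2 + 7*a) + a = a + a*(2 + 7*a))
G = -24
(((-32 + 43) + 7) + J(-4))*G = (((-32 + 43) + 7) - 4*(3 + 7*(-4)))*(-24) = ((11 + 7) - 4*(3 - 28))*(-24) = (18 - 4*(-25))*(-24) = (18 + 100)*(-24) = 118*(-24) = -2832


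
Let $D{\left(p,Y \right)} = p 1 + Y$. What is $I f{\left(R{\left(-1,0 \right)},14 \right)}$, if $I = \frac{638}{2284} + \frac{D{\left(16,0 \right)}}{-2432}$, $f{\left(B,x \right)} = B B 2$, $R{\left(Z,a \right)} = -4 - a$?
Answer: $\frac{94692}{10849} \approx 8.7282$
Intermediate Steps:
$D{\left(p,Y \right)} = Y + p$ ($D{\left(p,Y \right)} = p + Y = Y + p$)
$f{\left(B,x \right)} = 2 B^{2}$ ($f{\left(B,x \right)} = B^{2} \cdot 2 = 2 B^{2}$)
$I = \frac{23673}{86792}$ ($I = \frac{638}{2284} + \frac{0 + 16}{-2432} = 638 \cdot \frac{1}{2284} + 16 \left(- \frac{1}{2432}\right) = \frac{319}{1142} - \frac{1}{152} = \frac{23673}{86792} \approx 0.27276$)
$I f{\left(R{\left(-1,0 \right)},14 \right)} = \frac{23673 \cdot 2 \left(-4 - 0\right)^{2}}{86792} = \frac{23673 \cdot 2 \left(-4 + 0\right)^{2}}{86792} = \frac{23673 \cdot 2 \left(-4\right)^{2}}{86792} = \frac{23673 \cdot 2 \cdot 16}{86792} = \frac{23673}{86792} \cdot 32 = \frac{94692}{10849}$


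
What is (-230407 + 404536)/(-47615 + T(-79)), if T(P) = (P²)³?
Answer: 174129/243087407906 ≈ 7.1632e-7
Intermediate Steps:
T(P) = P⁶
(-230407 + 404536)/(-47615 + T(-79)) = (-230407 + 404536)/(-47615 + (-79)⁶) = 174129/(-47615 + 243087455521) = 174129/243087407906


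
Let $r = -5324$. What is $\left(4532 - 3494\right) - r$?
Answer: $6362$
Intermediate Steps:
$\left(4532 - 3494\right) - r = \left(4532 - 3494\right) - -5324 = \left(4532 - 3494\right) + 5324 = 1038 + 5324 = 6362$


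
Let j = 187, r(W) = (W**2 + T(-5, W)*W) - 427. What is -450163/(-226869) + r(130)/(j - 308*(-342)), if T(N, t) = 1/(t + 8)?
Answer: 392839823691/183539214067 ≈ 2.1404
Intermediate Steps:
T(N, t) = 1/(8 + t)
r(W) = -427 + W**2 + W/(8 + W) (r(W) = (W**2 + W/(8 + W)) - 427 = -427 + W**2 + W/(8 + W))
-450163/(-226869) + r(130)/(j - 308*(-342)) = -450163/(-226869) + ((130 + (-427 + 130**2)*(8 + 130))/(8 + 130))/(187 - 308*(-342)) = -450163*(-1/226869) + ((130 + (-427 + 16900)*138)/138)/(187 + 105336) = 450163/226869 + ((130 + 16473*138)/138)/105523 = 450163/226869 + ((130 + 2273274)/138)*(1/105523) = 450163/226869 + ((1/138)*2273404)*(1/105523) = 450163/226869 + (1136702/69)*(1/105523) = 450163/226869 + 1136702/7281087 = 392839823691/183539214067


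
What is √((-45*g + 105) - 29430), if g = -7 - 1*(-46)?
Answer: 2*I*√7770 ≈ 176.3*I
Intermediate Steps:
g = 39 (g = -7 + 46 = 39)
√((-45*g + 105) - 29430) = √((-45*39 + 105) - 29430) = √((-1755 + 105) - 29430) = √(-1650 - 29430) = √(-31080) = 2*I*√7770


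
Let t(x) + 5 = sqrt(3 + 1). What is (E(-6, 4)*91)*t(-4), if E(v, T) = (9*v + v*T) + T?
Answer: 20202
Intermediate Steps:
E(v, T) = T + 9*v + T*v (E(v, T) = (9*v + T*v) + T = T + 9*v + T*v)
t(x) = -3 (t(x) = -5 + sqrt(3 + 1) = -5 + sqrt(4) = -5 + 2 = -3)
(E(-6, 4)*91)*t(-4) = ((4 + 9*(-6) + 4*(-6))*91)*(-3) = ((4 - 54 - 24)*91)*(-3) = -74*91*(-3) = -6734*(-3) = 20202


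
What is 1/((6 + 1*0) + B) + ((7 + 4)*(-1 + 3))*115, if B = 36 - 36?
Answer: 15181/6 ≈ 2530.2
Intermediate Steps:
B = 0
1/((6 + 1*0) + B) + ((7 + 4)*(-1 + 3))*115 = 1/((6 + 1*0) + 0) + ((7 + 4)*(-1 + 3))*115 = 1/((6 + 0) + 0) + (11*2)*115 = 1/(6 + 0) + 22*115 = 1/6 + 2530 = 15181/6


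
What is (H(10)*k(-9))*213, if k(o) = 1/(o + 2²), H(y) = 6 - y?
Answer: 852/5 ≈ 170.40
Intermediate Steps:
k(o) = 1/(4 + o) (k(o) = 1/(o + 4) = 1/(4 + o))
(H(10)*k(-9))*213 = ((6 - 1*10)/(4 - 9))*213 = ((6 - 10)/(-5))*213 = -4*(-⅕)*213 = (⅘)*213 = 852/5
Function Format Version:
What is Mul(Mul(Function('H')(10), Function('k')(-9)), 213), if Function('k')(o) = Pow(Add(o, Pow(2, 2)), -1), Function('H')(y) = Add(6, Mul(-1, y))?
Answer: Rational(852, 5) ≈ 170.40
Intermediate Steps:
Function('k')(o) = Pow(Add(4, o), -1) (Function('k')(o) = Pow(Add(o, 4), -1) = Pow(Add(4, o), -1))
Mul(Mul(Function('H')(10), Function('k')(-9)), 213) = Mul(Mul(Add(6, Mul(-1, 10)), Pow(Add(4, -9), -1)), 213) = Mul(Mul(Add(6, -10), Pow(-5, -1)), 213) = Mul(Mul(-4, Rational(-1, 5)), 213) = Mul(Rational(4, 5), 213) = Rational(852, 5)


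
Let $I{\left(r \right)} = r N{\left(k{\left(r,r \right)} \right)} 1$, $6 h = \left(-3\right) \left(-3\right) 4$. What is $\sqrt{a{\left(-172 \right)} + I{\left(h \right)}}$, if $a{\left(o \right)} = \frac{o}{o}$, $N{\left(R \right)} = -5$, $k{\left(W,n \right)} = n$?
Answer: $i \sqrt{29} \approx 5.3852 i$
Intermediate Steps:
$a{\left(o \right)} = 1$
$h = 6$ ($h = \frac{\left(-3\right) \left(-3\right) 4}{6} = \frac{9 \cdot 4}{6} = \frac{1}{6} \cdot 36 = 6$)
$I{\left(r \right)} = - 5 r$ ($I{\left(r \right)} = r \left(-5\right) 1 = - 5 r 1 = - 5 r$)
$\sqrt{a{\left(-172 \right)} + I{\left(h \right)}} = \sqrt{1 - 30} = \sqrt{-29} = i \sqrt{29}$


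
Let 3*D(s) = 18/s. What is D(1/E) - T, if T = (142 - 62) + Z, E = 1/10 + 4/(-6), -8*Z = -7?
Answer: -3371/40 ≈ -84.275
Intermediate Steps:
Z = 7/8 (Z = -1/8*(-7) = 7/8 ≈ 0.87500)
E = -17/30 (E = 1*(1/10) + 4*(-1/6) = 1/10 - 2/3 = -17/30 ≈ -0.56667)
D(s) = 6/s (D(s) = (18/s)/3 = 6/s)
T = 647/8 (T = (142 - 62) + 7/8 = 80 + 7/8 = 647/8 ≈ 80.875)
D(1/E) - T = 6/(1/(-17/30)) - 1*647/8 = 6/(-30/17) - 647/8 = 6*(-17/30) - 647/8 = -17/5 - 647/8 = -3371/40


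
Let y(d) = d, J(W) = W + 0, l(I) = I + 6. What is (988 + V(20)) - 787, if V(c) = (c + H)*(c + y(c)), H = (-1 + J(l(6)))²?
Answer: 5841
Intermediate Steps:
l(I) = 6 + I
J(W) = W
H = 121 (H = (-1 + (6 + 6))² = (-1 + 12)² = 11² = 121)
V(c) = 2*c*(121 + c) (V(c) = (c + 121)*(c + c) = (121 + c)*(2*c) = 2*c*(121 + c))
(988 + V(20)) - 787 = (988 + 2*20*(121 + 20)) - 787 = (988 + 2*20*141) - 787 = (988 + 5640) - 787 = 6628 - 787 = 5841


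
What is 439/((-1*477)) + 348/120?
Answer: 9443/4770 ≈ 1.9797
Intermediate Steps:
439/((-1*477)) + 348/120 = 439/(-477) + 348*(1/120) = 439*(-1/477) + 29/10 = -439/477 + 29/10 = 9443/4770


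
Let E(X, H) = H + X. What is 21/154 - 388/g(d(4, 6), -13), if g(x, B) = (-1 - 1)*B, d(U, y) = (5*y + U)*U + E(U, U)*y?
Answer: -4229/286 ≈ -14.787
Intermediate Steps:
d(U, y) = U*(U + 5*y) + 2*U*y (d(U, y) = (5*y + U)*U + (U + U)*y = (U + 5*y)*U + (2*U)*y = U*(U + 5*y) + 2*U*y)
g(x, B) = -2*B
21/154 - 388/g(d(4, 6), -13) = 21/154 - 388/((-2*(-13))) = 21*(1/154) - 388/26 = 3/22 - 388*1/26 = 3/22 - 194/13 = -4229/286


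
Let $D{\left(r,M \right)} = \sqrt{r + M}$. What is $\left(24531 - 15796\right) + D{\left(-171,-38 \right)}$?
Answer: $8735 + i \sqrt{209} \approx 8735.0 + 14.457 i$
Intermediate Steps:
$D{\left(r,M \right)} = \sqrt{M + r}$
$\left(24531 - 15796\right) + D{\left(-171,-38 \right)} = \left(24531 - 15796\right) + \sqrt{-38 - 171} = 8735 + \sqrt{-209} = 8735 + i \sqrt{209}$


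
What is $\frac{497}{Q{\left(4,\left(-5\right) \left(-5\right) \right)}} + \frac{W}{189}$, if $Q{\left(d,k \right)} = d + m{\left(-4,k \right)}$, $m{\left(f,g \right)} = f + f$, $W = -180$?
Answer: $- \frac{10517}{84} \approx -125.2$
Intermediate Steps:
$m{\left(f,g \right)} = 2 f$
$Q{\left(d,k \right)} = -8 + d$ ($Q{\left(d,k \right)} = d + 2 \left(-4\right) = d - 8 = -8 + d$)
$\frac{497}{Q{\left(4,\left(-5\right) \left(-5\right) \right)}} + \frac{W}{189} = \frac{497}{-8 + 4} - \frac{180}{189} = \frac{497}{-4} - \frac{20}{21} = 497 \left(- \frac{1}{4}\right) - \frac{20}{21} = - \frac{497}{4} - \frac{20}{21} = - \frac{10517}{84}$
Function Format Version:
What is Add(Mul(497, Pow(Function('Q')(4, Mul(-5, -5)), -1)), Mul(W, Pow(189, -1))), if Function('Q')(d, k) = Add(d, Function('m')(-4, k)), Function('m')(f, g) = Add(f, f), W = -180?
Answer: Rational(-10517, 84) ≈ -125.20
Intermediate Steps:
Function('m')(f, g) = Mul(2, f)
Function('Q')(d, k) = Add(-8, d) (Function('Q')(d, k) = Add(d, Mul(2, -4)) = Add(d, -8) = Add(-8, d))
Add(Mul(497, Pow(Function('Q')(4, Mul(-5, -5)), -1)), Mul(W, Pow(189, -1))) = Add(Mul(497, Pow(Add(-8, 4), -1)), Mul(-180, Pow(189, -1))) = Add(Mul(497, Pow(-4, -1)), Mul(-180, Rational(1, 189))) = Add(Mul(497, Rational(-1, 4)), Rational(-20, 21)) = Add(Rational(-497, 4), Rational(-20, 21)) = Rational(-10517, 84)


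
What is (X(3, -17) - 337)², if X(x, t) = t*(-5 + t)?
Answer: 1369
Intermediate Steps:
(X(3, -17) - 337)² = (-17*(-5 - 17) - 337)² = (-17*(-22) - 337)² = (374 - 337)² = 37² = 1369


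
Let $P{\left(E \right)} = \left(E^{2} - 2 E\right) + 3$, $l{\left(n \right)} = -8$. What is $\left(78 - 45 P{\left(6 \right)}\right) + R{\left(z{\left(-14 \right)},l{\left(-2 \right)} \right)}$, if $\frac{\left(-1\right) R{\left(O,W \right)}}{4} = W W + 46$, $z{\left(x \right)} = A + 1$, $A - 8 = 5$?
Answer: $-1577$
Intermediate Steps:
$A = 13$ ($A = 8 + 5 = 13$)
$P{\left(E \right)} = 3 + E^{2} - 2 E$
$z{\left(x \right)} = 14$ ($z{\left(x \right)} = 13 + 1 = 14$)
$R{\left(O,W \right)} = -184 - 4 W^{2}$ ($R{\left(O,W \right)} = - 4 \left(W W + 46\right) = - 4 \left(W^{2} + 46\right) = - 4 \left(46 + W^{2}\right) = -184 - 4 W^{2}$)
$\left(78 - 45 P{\left(6 \right)}\right) + R{\left(z{\left(-14 \right)},l{\left(-2 \right)} \right)} = \left(78 - 45 \left(3 + 6^{2} - 12\right)\right) - \left(184 + 4 \left(-8\right)^{2}\right) = \left(78 - 45 \left(3 + 36 - 12\right)\right) - 440 = \left(78 - 1215\right) - 440 = -1137 - 440 = -1577$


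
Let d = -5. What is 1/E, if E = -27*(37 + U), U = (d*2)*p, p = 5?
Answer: 1/351 ≈ 0.0028490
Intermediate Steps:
U = -50 (U = -5*2*5 = -10*5 = -50)
E = 351 (E = -27*(37 - 50) = -27*(-13) = 351)
1/E = 1/351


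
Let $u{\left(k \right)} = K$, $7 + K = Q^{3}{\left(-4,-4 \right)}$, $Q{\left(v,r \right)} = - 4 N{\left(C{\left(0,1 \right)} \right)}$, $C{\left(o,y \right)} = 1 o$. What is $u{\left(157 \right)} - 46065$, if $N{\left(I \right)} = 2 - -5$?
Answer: $-68024$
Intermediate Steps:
$C{\left(o,y \right)} = o$
$N{\left(I \right)} = 7$ ($N{\left(I \right)} = 2 + 5 = 7$)
$Q{\left(v,r \right)} = -28$ ($Q{\left(v,r \right)} = \left(-4\right) 7 = -28$)
$K = -21959$ ($K = -7 + \left(-28\right)^{3} = -7 - 21952 = -21959$)
$u{\left(k \right)} = -21959$
$u{\left(157 \right)} - 46065 = -21959 - 46065 = -68024$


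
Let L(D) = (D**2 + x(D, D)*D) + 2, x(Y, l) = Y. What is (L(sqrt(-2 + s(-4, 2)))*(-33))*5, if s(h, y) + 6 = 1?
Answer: 1980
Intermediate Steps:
s(h, y) = -5 (s(h, y) = -6 + 1 = -5)
L(D) = 2 + 2*D**2 (L(D) = (D**2 + D*D) + 2 = (D**2 + D**2) + 2 = 2*D**2 + 2 = 2 + 2*D**2)
(L(sqrt(-2 + s(-4, 2)))*(-33))*5 = ((2 + 2*(sqrt(-2 - 5))**2)*(-33))*5 = ((2 + 2*(sqrt(-7))**2)*(-33))*5 = ((2 + 2*(I*sqrt(7))**2)*(-33))*5 = ((2 + 2*(-7))*(-33))*5 = ((2 - 14)*(-33))*5 = -12*(-33)*5 = 396*5 = 1980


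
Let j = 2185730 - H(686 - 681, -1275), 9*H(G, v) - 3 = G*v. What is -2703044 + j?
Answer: -516606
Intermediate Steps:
H(G, v) = ⅓ + G*v/9 (H(G, v) = ⅓ + (G*v)/9 = ⅓ + G*v/9)
j = 2186438 (j = 2185730 - (⅓ + (⅑)*(686 - 681)*(-1275)) = 2185730 - (⅓ + (⅑)*5*(-1275)) = 2185730 - (⅓ - 2125/3) = 2185730 - 1*(-708) = 2185730 + 708 = 2186438)
-2703044 + j = -2703044 + 2186438 = -516606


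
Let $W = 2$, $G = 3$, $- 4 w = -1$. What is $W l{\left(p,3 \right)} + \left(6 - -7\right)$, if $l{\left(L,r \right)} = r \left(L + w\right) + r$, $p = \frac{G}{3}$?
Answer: $\frac{53}{2} \approx 26.5$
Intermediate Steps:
$w = \frac{1}{4}$ ($w = \left(- \frac{1}{4}\right) \left(-1\right) = \frac{1}{4} \approx 0.25$)
$p = 1$ ($p = \frac{3}{3} = 3 \cdot \frac{1}{3} = 1$)
$l{\left(L,r \right)} = r + r \left(\frac{1}{4} + L\right)$ ($l{\left(L,r \right)} = r \left(L + \frac{1}{4}\right) + r = r \left(\frac{1}{4} + L\right) + r = r + r \left(\frac{1}{4} + L\right)$)
$W l{\left(p,3 \right)} + \left(6 - -7\right) = 2 \cdot \frac{1}{4} \cdot 3 \left(5 + 4 \cdot 1\right) + \left(6 - -7\right) = 2 \cdot \frac{1}{4} \cdot 3 \left(5 + 4\right) + \left(6 + 7\right) = 2 \cdot \frac{1}{4} \cdot 3 \cdot 9 + 13 = 2 \cdot \frac{27}{4} + 13 = \frac{27}{2} + 13 = \frac{53}{2}$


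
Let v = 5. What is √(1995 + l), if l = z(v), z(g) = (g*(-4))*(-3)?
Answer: √2055 ≈ 45.332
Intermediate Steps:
z(g) = 12*g (z(g) = -4*g*(-3) = 12*g)
l = 60 (l = 12*5 = 60)
√(1995 + l) = √(1995 + 60) = √2055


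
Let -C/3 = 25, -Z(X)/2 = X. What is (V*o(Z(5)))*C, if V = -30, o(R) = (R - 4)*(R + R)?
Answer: 630000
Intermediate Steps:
Z(X) = -2*X
C = -75 (C = -3*25 = -75)
o(R) = 2*R*(-4 + R) (o(R) = (-4 + R)*(2*R) = 2*R*(-4 + R))
(V*o(Z(5)))*C = -60*(-2*5)*(-4 - 2*5)*(-75) = -60*(-10)*(-4 - 10)*(-75) = -60*(-10)*(-14)*(-75) = -30*280*(-75) = -8400*(-75) = 630000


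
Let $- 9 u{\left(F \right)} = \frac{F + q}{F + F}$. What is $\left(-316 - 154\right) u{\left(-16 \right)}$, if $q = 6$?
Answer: $\frac{1175}{72} \approx 16.319$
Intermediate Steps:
$u{\left(F \right)} = - \frac{6 + F}{18 F}$ ($u{\left(F \right)} = - \frac{\left(F + 6\right) \frac{1}{F + F}}{9} = - \frac{\left(6 + F\right) \frac{1}{2 F}}{9} = - \frac{\frac{1}{2} \frac{1}{F} \left(6 + F\right)}{9} = - \frac{6 + F}{18 F}$)
$\left(-316 - 154\right) u{\left(-16 \right)} = \left(-316 - 154\right) \frac{-6 - -16}{18 \left(-16\right)} = - 470 \cdot \frac{1}{18} \left(- \frac{1}{16}\right) \left(-6 + 16\right) = - 470 \cdot \frac{1}{18} \left(- \frac{1}{16}\right) 10 = \left(-470\right) \left(- \frac{5}{144}\right) = \frac{1175}{72}$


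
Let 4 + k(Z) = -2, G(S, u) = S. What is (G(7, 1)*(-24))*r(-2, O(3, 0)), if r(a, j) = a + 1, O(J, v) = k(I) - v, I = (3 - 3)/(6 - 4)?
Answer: 168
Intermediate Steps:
I = 0 (I = 0/2 = 0*(½) = 0)
k(Z) = -6 (k(Z) = -4 - 2 = -6)
O(J, v) = -6 - v
r(a, j) = 1 + a
(G(7, 1)*(-24))*r(-2, O(3, 0)) = (7*(-24))*(1 - 2) = -168*(-1) = 168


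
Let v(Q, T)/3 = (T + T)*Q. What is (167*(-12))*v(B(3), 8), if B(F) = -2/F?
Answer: 64128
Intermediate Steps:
v(Q, T) = 6*Q*T (v(Q, T) = 3*((T + T)*Q) = 3*((2*T)*Q) = 3*(2*Q*T) = 6*Q*T)
(167*(-12))*v(B(3), 8) = (167*(-12))*(6*(-2/3)*8) = -12024*(-2*1/3)*8 = -12024*(-2)*8/3 = -2004*(-32) = 64128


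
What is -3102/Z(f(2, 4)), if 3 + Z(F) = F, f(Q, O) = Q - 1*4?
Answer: 3102/5 ≈ 620.40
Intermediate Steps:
f(Q, O) = -4 + Q (f(Q, O) = Q - 4 = -4 + Q)
Z(F) = -3 + F
-3102/Z(f(2, 4)) = -3102/(-3 + (-4 + 2)) = -3102/(-3 - 2) = -3102/(-5) = -3102*(-⅕) = 3102/5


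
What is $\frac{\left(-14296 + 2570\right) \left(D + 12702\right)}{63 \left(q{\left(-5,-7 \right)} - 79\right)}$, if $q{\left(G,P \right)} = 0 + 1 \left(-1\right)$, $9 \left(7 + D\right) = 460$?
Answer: $\frac{134514809}{4536} \approx 29655.0$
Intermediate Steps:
$D = \frac{397}{9}$ ($D = -7 + \frac{1}{9} \cdot 460 = -7 + \frac{460}{9} = \frac{397}{9} \approx 44.111$)
$q{\left(G,P \right)} = -1$ ($q{\left(G,P \right)} = 0 - 1 = -1$)
$\frac{\left(-14296 + 2570\right) \left(D + 12702\right)}{63 \left(q{\left(-5,-7 \right)} - 79\right)} = \frac{\left(-14296 + 2570\right) \left(\frac{397}{9} + 12702\right)}{63 \left(-1 - 79\right)} = \frac{\left(-11726\right) \frac{114715}{9}}{63 \left(-80\right)} = - \frac{1345148090}{9 \left(-5040\right)} = \left(- \frac{1345148090}{9}\right) \left(- \frac{1}{5040}\right) = \frac{134514809}{4536}$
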